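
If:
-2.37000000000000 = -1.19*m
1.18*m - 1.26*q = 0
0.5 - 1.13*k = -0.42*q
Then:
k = 1.14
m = 1.99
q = 1.87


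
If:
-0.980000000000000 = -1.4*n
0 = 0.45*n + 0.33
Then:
No Solution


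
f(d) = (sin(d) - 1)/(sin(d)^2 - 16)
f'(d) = -2*(sin(d) - 1)*sin(d)*cos(d)/(sin(d)^2 - 16)^2 + cos(d)/(sin(d)^2 - 16) = (2*sin(d) + cos(d)^2 - 17)*cos(d)/(sin(d)^2 - 16)^2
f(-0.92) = 0.12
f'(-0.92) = -0.05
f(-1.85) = 0.13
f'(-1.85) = 0.02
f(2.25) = 0.01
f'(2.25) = 0.04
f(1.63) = 0.00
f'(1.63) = 0.00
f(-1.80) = 0.13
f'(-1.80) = 0.02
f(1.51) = 0.00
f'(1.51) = -0.00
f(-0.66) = 0.10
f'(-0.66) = -0.06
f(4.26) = 0.13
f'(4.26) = 0.04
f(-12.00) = 0.03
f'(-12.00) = -0.05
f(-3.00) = 0.07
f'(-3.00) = 0.06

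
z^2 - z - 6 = (z - 3)*(z + 2)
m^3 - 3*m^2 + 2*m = m*(m - 2)*(m - 1)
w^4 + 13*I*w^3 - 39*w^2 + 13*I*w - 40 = (w - I)*(w + I)*(w + 5*I)*(w + 8*I)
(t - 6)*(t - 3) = t^2 - 9*t + 18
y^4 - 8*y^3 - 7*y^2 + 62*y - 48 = (y - 8)*(y - 2)*(y - 1)*(y + 3)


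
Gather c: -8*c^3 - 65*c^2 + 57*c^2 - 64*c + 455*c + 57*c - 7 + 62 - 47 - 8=-8*c^3 - 8*c^2 + 448*c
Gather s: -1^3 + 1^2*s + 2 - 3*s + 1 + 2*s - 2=0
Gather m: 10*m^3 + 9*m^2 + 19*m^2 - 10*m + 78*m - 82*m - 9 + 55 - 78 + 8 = 10*m^3 + 28*m^2 - 14*m - 24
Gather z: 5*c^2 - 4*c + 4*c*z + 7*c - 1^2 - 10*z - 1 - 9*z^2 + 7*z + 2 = 5*c^2 + 3*c - 9*z^2 + z*(4*c - 3)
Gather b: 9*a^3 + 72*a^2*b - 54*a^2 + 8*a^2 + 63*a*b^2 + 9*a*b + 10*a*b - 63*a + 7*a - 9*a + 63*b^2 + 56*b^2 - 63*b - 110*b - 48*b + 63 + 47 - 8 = 9*a^3 - 46*a^2 - 65*a + b^2*(63*a + 119) + b*(72*a^2 + 19*a - 221) + 102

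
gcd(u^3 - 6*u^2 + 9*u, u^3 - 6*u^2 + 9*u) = u^3 - 6*u^2 + 9*u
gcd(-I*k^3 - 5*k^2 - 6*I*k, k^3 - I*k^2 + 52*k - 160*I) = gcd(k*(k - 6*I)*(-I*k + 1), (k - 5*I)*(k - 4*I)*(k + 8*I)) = 1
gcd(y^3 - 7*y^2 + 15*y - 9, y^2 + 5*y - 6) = y - 1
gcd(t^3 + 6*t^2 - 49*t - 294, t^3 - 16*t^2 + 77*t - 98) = t - 7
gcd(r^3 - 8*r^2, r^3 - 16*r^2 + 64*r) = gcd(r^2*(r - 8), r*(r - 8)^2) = r^2 - 8*r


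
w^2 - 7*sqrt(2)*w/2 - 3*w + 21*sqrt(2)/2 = (w - 3)*(w - 7*sqrt(2)/2)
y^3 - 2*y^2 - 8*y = y*(y - 4)*(y + 2)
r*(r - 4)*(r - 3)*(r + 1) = r^4 - 6*r^3 + 5*r^2 + 12*r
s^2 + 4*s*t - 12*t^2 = (s - 2*t)*(s + 6*t)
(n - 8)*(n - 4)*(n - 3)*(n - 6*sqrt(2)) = n^4 - 15*n^3 - 6*sqrt(2)*n^3 + 68*n^2 + 90*sqrt(2)*n^2 - 408*sqrt(2)*n - 96*n + 576*sqrt(2)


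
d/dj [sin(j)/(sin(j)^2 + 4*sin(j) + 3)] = (cos(j)^2 + 2)*cos(j)/((sin(j) + 1)^2*(sin(j) + 3)^2)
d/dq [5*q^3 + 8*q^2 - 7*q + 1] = 15*q^2 + 16*q - 7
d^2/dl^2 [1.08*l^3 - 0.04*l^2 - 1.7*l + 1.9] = 6.48*l - 0.08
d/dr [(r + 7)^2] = 2*r + 14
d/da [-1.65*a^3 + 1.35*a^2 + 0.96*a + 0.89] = -4.95*a^2 + 2.7*a + 0.96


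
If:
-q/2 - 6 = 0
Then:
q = -12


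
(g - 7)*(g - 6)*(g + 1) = g^3 - 12*g^2 + 29*g + 42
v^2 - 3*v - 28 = (v - 7)*(v + 4)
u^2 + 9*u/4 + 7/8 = (u + 1/2)*(u + 7/4)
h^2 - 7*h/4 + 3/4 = (h - 1)*(h - 3/4)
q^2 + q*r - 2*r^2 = (q - r)*(q + 2*r)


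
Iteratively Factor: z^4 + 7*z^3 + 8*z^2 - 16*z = (z - 1)*(z^3 + 8*z^2 + 16*z) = (z - 1)*(z + 4)*(z^2 + 4*z) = (z - 1)*(z + 4)^2*(z)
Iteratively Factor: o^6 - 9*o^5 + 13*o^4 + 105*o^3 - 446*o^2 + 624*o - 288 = (o - 1)*(o^5 - 8*o^4 + 5*o^3 + 110*o^2 - 336*o + 288) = (o - 4)*(o - 1)*(o^4 - 4*o^3 - 11*o^2 + 66*o - 72) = (o - 4)*(o - 1)*(o + 4)*(o^3 - 8*o^2 + 21*o - 18) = (o - 4)*(o - 2)*(o - 1)*(o + 4)*(o^2 - 6*o + 9) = (o - 4)*(o - 3)*(o - 2)*(o - 1)*(o + 4)*(o - 3)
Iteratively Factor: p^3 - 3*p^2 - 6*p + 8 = (p - 4)*(p^2 + p - 2) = (p - 4)*(p + 2)*(p - 1)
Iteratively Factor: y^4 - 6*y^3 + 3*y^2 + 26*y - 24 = (y - 1)*(y^3 - 5*y^2 - 2*y + 24) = (y - 4)*(y - 1)*(y^2 - y - 6) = (y - 4)*(y - 1)*(y + 2)*(y - 3)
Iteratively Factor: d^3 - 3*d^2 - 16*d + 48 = (d - 4)*(d^2 + d - 12) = (d - 4)*(d + 4)*(d - 3)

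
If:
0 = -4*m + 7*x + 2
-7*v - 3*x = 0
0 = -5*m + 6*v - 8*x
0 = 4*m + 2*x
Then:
No Solution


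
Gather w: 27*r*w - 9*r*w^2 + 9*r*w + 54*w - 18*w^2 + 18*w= w^2*(-9*r - 18) + w*(36*r + 72)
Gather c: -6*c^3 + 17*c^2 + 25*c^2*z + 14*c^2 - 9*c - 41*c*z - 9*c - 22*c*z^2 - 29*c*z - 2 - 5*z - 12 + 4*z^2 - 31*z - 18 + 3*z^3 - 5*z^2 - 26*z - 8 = -6*c^3 + c^2*(25*z + 31) + c*(-22*z^2 - 70*z - 18) + 3*z^3 - z^2 - 62*z - 40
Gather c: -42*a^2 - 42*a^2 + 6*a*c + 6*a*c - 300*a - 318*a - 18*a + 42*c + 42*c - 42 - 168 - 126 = -84*a^2 - 636*a + c*(12*a + 84) - 336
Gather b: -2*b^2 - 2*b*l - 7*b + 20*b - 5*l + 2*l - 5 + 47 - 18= -2*b^2 + b*(13 - 2*l) - 3*l + 24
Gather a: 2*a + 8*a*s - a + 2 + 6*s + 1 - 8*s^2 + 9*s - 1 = a*(8*s + 1) - 8*s^2 + 15*s + 2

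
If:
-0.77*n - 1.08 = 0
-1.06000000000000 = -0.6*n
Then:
No Solution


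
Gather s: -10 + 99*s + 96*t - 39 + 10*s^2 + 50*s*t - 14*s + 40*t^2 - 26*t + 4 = 10*s^2 + s*(50*t + 85) + 40*t^2 + 70*t - 45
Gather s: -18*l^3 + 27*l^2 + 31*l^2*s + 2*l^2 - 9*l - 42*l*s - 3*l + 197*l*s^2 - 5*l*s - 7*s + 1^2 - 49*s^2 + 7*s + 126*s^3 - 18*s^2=-18*l^3 + 29*l^2 - 12*l + 126*s^3 + s^2*(197*l - 67) + s*(31*l^2 - 47*l) + 1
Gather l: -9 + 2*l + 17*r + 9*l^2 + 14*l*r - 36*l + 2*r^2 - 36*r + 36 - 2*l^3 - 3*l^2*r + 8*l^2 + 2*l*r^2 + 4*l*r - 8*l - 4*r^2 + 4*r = -2*l^3 + l^2*(17 - 3*r) + l*(2*r^2 + 18*r - 42) - 2*r^2 - 15*r + 27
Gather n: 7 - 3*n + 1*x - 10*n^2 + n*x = -10*n^2 + n*(x - 3) + x + 7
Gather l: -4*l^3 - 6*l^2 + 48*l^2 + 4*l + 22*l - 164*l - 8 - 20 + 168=-4*l^3 + 42*l^2 - 138*l + 140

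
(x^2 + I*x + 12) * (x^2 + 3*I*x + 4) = x^4 + 4*I*x^3 + 13*x^2 + 40*I*x + 48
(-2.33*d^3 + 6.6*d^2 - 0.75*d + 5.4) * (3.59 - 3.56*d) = 8.2948*d^4 - 31.8607*d^3 + 26.364*d^2 - 21.9165*d + 19.386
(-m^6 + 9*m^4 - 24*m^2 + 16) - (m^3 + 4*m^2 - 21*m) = -m^6 + 9*m^4 - m^3 - 28*m^2 + 21*m + 16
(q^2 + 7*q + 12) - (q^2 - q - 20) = 8*q + 32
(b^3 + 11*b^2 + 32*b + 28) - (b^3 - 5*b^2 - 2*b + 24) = 16*b^2 + 34*b + 4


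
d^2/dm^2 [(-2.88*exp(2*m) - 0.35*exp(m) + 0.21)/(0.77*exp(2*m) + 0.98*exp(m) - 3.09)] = (1.77635683940025e-15*exp(5*m) + 1.965733*exp(4*m) - 29.413342*exp(3*m) + 21.642516*exp(2*m) - 108.853686*exp(m) - 2.705913)*exp(m)/(0.456533*exp(6*m) + 1.743126*exp(5*m) - 3.277659*exp(4*m) - 13.049092*exp(3*m) + 13.153203*exp(2*m) + 28.071414*exp(m) - 29.503629)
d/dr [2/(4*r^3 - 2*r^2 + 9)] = 8*r*(1 - 3*r)/(4*r^3 - 2*r^2 + 9)^2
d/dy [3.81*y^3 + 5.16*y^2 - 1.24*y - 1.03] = 11.43*y^2 + 10.32*y - 1.24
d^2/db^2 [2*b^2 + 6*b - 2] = 4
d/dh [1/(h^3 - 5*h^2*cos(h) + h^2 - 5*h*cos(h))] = (-5*h^2*sin(h) - 3*h^2 - 5*h*sin(h) + 10*h*cos(h) - 2*h + 5*cos(h))/(h^2*(h + 1)^2*(h - 5*cos(h))^2)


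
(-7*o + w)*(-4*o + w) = 28*o^2 - 11*o*w + w^2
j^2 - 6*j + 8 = (j - 4)*(j - 2)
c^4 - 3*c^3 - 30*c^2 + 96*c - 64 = (c - 2)*(c - 1)*(c - 4*sqrt(2))*(c + 4*sqrt(2))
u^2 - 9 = (u - 3)*(u + 3)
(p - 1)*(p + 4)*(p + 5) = p^3 + 8*p^2 + 11*p - 20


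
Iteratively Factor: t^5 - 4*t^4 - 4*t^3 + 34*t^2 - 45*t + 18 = (t - 1)*(t^4 - 3*t^3 - 7*t^2 + 27*t - 18) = (t - 2)*(t - 1)*(t^3 - t^2 - 9*t + 9) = (t - 3)*(t - 2)*(t - 1)*(t^2 + 2*t - 3) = (t - 3)*(t - 2)*(t - 1)^2*(t + 3)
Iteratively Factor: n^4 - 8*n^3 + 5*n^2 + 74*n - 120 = (n - 4)*(n^3 - 4*n^2 - 11*n + 30) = (n - 4)*(n - 2)*(n^2 - 2*n - 15) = (n - 4)*(n - 2)*(n + 3)*(n - 5)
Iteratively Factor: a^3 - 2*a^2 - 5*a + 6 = (a - 1)*(a^2 - a - 6) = (a - 1)*(a + 2)*(a - 3)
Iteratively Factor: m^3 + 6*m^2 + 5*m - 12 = (m - 1)*(m^2 + 7*m + 12) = (m - 1)*(m + 4)*(m + 3)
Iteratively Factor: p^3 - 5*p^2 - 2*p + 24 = (p - 4)*(p^2 - p - 6) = (p - 4)*(p - 3)*(p + 2)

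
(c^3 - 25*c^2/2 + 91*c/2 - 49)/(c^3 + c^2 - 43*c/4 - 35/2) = 2*(c^2 - 9*c + 14)/(2*c^2 + 9*c + 10)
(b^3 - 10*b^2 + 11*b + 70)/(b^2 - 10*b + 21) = (b^2 - 3*b - 10)/(b - 3)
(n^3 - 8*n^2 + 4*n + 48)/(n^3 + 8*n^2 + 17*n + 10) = (n^2 - 10*n + 24)/(n^2 + 6*n + 5)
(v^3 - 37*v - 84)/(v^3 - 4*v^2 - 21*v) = (v + 4)/v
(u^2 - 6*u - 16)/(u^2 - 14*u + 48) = (u + 2)/(u - 6)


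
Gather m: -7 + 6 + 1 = 0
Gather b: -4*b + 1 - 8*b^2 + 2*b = -8*b^2 - 2*b + 1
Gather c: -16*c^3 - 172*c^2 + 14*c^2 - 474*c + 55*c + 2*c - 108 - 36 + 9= -16*c^3 - 158*c^2 - 417*c - 135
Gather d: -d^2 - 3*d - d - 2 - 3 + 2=-d^2 - 4*d - 3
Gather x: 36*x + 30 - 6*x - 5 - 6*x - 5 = 24*x + 20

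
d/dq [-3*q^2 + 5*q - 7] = 5 - 6*q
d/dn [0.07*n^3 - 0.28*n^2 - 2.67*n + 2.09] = 0.21*n^2 - 0.56*n - 2.67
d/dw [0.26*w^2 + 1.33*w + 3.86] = 0.52*w + 1.33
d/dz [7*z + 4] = 7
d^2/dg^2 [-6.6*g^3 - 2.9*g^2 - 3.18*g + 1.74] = -39.6*g - 5.8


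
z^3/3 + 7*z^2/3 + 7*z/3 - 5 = (z/3 + 1)*(z - 1)*(z + 5)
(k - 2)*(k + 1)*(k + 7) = k^3 + 6*k^2 - 9*k - 14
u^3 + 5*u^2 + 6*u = u*(u + 2)*(u + 3)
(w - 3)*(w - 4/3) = w^2 - 13*w/3 + 4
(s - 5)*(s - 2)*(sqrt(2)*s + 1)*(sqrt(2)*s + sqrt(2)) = 2*s^4 - 12*s^3 + sqrt(2)*s^3 - 6*sqrt(2)*s^2 + 6*s^2 + 3*sqrt(2)*s + 20*s + 10*sqrt(2)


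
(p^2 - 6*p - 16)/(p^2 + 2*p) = (p - 8)/p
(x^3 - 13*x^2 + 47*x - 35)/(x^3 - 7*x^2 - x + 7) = (x - 5)/(x + 1)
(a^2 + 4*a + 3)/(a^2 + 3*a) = (a + 1)/a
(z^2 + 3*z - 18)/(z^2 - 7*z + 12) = (z + 6)/(z - 4)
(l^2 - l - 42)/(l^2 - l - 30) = (-l^2 + l + 42)/(-l^2 + l + 30)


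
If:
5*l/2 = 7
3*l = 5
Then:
No Solution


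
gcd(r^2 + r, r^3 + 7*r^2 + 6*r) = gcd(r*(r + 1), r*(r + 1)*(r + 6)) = r^2 + r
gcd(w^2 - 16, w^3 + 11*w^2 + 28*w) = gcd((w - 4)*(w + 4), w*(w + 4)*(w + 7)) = w + 4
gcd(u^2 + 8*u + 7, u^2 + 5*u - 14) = u + 7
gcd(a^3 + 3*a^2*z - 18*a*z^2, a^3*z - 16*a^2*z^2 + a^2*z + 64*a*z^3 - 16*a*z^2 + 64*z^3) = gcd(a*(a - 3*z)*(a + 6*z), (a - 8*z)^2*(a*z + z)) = 1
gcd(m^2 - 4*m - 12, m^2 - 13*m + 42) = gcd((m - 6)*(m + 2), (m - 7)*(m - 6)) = m - 6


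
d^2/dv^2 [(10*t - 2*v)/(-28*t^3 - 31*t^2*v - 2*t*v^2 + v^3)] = 4*(-(5*t - v)*(31*t^2 + 4*t*v - 3*v^2)^2 + (-31*t^2 - 4*t*v + 3*v^2 + (2*t - 3*v)*(5*t - v))*(28*t^3 + 31*t^2*v + 2*t*v^2 - v^3))/(28*t^3 + 31*t^2*v + 2*t*v^2 - v^3)^3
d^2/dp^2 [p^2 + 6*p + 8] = 2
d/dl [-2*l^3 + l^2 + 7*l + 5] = -6*l^2 + 2*l + 7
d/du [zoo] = 0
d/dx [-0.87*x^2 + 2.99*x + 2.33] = 2.99 - 1.74*x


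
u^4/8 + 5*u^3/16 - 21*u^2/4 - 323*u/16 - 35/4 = (u/4 + 1)*(u/2 + 1/4)*(u - 7)*(u + 5)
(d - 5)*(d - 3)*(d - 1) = d^3 - 9*d^2 + 23*d - 15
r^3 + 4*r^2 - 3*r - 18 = (r - 2)*(r + 3)^2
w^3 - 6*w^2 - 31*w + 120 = (w - 8)*(w - 3)*(w + 5)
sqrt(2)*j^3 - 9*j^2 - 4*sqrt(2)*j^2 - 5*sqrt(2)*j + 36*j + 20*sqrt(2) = (j - 4)*(j - 5*sqrt(2))*(sqrt(2)*j + 1)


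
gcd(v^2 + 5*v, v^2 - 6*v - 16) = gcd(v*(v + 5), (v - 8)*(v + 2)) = 1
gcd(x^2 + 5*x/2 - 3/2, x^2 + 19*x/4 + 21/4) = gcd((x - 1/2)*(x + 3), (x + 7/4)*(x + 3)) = x + 3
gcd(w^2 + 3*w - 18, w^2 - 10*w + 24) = 1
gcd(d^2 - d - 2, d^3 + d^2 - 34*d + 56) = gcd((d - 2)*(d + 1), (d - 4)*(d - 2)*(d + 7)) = d - 2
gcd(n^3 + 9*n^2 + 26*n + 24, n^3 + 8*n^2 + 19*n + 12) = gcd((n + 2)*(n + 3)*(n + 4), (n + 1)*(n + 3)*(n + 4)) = n^2 + 7*n + 12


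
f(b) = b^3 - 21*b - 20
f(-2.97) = 16.17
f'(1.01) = -17.94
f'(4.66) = 44.15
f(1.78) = -51.74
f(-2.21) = 15.62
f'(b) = 3*b^2 - 21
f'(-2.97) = 5.46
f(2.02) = -54.18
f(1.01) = -40.18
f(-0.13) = -17.27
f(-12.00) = -1496.00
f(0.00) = -20.00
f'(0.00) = -21.00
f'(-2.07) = -8.15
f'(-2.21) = -6.35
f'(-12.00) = 411.00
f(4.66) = -16.67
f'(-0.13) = -20.95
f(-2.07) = 14.60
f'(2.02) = -8.76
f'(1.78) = -11.49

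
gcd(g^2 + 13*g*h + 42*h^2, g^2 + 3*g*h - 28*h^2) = g + 7*h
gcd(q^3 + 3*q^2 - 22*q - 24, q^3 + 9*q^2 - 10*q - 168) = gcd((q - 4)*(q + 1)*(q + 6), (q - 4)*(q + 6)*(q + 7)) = q^2 + 2*q - 24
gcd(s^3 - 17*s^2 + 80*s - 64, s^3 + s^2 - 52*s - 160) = s - 8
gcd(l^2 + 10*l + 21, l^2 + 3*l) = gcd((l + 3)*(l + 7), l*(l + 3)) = l + 3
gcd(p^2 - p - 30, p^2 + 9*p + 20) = p + 5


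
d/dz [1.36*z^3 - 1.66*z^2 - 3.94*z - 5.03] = 4.08*z^2 - 3.32*z - 3.94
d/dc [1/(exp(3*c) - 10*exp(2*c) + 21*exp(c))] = (-3*exp(2*c) + 20*exp(c) - 21)*exp(-c)/(exp(2*c) - 10*exp(c) + 21)^2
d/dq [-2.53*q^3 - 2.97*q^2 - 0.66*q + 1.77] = -7.59*q^2 - 5.94*q - 0.66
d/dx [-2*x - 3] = -2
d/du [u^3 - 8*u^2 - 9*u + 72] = 3*u^2 - 16*u - 9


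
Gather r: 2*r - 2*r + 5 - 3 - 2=0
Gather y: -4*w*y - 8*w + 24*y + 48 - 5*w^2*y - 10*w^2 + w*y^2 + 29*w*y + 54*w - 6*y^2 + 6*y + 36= -10*w^2 + 46*w + y^2*(w - 6) + y*(-5*w^2 + 25*w + 30) + 84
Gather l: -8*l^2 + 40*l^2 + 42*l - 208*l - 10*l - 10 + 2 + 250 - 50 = 32*l^2 - 176*l + 192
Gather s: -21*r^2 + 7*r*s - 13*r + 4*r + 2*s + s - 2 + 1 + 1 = -21*r^2 - 9*r + s*(7*r + 3)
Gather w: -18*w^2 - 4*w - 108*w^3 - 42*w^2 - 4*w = -108*w^3 - 60*w^2 - 8*w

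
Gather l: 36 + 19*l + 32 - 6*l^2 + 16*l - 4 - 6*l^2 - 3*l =-12*l^2 + 32*l + 64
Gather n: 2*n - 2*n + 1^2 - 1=0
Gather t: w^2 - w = w^2 - w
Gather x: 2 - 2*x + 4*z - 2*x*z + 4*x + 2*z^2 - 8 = x*(2 - 2*z) + 2*z^2 + 4*z - 6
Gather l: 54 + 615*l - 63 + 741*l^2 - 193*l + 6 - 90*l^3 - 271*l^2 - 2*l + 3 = -90*l^3 + 470*l^2 + 420*l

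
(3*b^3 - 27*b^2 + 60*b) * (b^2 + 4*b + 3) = 3*b^5 - 15*b^4 - 39*b^3 + 159*b^2 + 180*b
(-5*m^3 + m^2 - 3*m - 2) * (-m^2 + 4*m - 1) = 5*m^5 - 21*m^4 + 12*m^3 - 11*m^2 - 5*m + 2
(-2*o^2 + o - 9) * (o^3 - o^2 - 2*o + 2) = -2*o^5 + 3*o^4 - 6*o^3 + 3*o^2 + 20*o - 18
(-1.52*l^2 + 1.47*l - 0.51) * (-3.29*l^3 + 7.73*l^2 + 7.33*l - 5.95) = 5.0008*l^5 - 16.5859*l^4 + 1.8994*l^3 + 15.8768*l^2 - 12.4848*l + 3.0345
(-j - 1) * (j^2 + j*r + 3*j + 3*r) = -j^3 - j^2*r - 4*j^2 - 4*j*r - 3*j - 3*r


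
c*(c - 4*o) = c^2 - 4*c*o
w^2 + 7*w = w*(w + 7)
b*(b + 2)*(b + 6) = b^3 + 8*b^2 + 12*b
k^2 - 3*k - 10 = (k - 5)*(k + 2)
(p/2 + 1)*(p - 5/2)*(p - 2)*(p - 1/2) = p^4/2 - 3*p^3/2 - 11*p^2/8 + 6*p - 5/2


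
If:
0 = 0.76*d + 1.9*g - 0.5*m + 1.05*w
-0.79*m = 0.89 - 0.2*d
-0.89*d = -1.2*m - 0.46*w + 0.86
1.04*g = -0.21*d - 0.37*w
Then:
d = -3.25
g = 0.42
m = -1.95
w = 0.67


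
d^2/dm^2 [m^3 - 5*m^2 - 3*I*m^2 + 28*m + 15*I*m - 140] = 6*m - 10 - 6*I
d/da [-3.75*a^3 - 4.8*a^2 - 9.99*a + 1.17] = -11.25*a^2 - 9.6*a - 9.99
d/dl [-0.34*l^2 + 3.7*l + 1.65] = 3.7 - 0.68*l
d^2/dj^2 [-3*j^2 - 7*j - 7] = -6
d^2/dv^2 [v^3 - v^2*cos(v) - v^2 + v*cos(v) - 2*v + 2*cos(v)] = v^2*cos(v) + 4*v*sin(v) - v*cos(v) + 6*v - 2*sin(v) - 4*cos(v) - 2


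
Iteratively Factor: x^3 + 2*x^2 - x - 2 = (x + 1)*(x^2 + x - 2) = (x - 1)*(x + 1)*(x + 2)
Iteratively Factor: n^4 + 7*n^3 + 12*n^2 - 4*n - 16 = (n + 4)*(n^3 + 3*n^2 - 4) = (n + 2)*(n + 4)*(n^2 + n - 2) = (n + 2)^2*(n + 4)*(n - 1)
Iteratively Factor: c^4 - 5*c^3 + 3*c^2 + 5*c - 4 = (c - 4)*(c^3 - c^2 - c + 1) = (c - 4)*(c - 1)*(c^2 - 1) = (c - 4)*(c - 1)^2*(c + 1)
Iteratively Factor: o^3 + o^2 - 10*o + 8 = (o - 1)*(o^2 + 2*o - 8) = (o - 2)*(o - 1)*(o + 4)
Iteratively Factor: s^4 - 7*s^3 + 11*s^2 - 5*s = (s - 1)*(s^3 - 6*s^2 + 5*s) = (s - 5)*(s - 1)*(s^2 - s) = (s - 5)*(s - 1)^2*(s)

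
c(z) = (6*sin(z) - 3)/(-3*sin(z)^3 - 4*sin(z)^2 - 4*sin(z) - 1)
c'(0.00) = -18.00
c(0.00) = 3.00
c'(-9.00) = 316.41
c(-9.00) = -30.56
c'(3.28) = 55.12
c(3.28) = 7.41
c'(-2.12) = 6.19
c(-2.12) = -5.95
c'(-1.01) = -6.42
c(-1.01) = -6.03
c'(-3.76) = 0.77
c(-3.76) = -0.09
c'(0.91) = -0.20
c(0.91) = -0.21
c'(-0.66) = -24.49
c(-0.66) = -10.43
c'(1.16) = -0.06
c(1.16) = -0.24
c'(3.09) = 12.97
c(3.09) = 2.21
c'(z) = (6*sin(z) - 3)*(9*sin(z)^2*cos(z) + 8*sin(z)*cos(z) + 4*cos(z))/(-3*sin(z)^3 - 4*sin(z)^2 - 4*sin(z) - 1)^2 + 6*cos(z)/(-3*sin(z)^3 - 4*sin(z)^2 - 4*sin(z) - 1) = 3*(12*sin(z)^3 - sin(z)^2 - 8*sin(z) - 6)*cos(z)/((3*sin(z) + 1)^2*(sin(z)^2 + sin(z) + 1)^2)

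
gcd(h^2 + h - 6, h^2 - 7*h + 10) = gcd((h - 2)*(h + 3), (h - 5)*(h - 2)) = h - 2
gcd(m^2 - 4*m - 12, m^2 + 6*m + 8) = m + 2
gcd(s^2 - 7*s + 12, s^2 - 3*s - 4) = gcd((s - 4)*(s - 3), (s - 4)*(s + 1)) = s - 4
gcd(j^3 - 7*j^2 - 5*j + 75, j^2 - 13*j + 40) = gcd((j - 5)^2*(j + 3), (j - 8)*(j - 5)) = j - 5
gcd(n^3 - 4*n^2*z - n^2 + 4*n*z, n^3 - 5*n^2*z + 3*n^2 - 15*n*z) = n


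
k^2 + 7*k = k*(k + 7)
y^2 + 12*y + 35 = (y + 5)*(y + 7)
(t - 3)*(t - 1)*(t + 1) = t^3 - 3*t^2 - t + 3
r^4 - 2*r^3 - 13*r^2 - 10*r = r*(r - 5)*(r + 1)*(r + 2)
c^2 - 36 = (c - 6)*(c + 6)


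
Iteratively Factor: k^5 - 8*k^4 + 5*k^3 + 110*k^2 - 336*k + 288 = (k - 4)*(k^4 - 4*k^3 - 11*k^2 + 66*k - 72) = (k - 4)*(k + 4)*(k^3 - 8*k^2 + 21*k - 18) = (k - 4)*(k - 3)*(k + 4)*(k^2 - 5*k + 6) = (k - 4)*(k - 3)^2*(k + 4)*(k - 2)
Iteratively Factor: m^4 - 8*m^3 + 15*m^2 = (m - 3)*(m^3 - 5*m^2) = m*(m - 3)*(m^2 - 5*m) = m*(m - 5)*(m - 3)*(m)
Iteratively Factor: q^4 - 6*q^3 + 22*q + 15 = (q + 1)*(q^3 - 7*q^2 + 7*q + 15) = (q - 5)*(q + 1)*(q^2 - 2*q - 3) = (q - 5)*(q + 1)^2*(q - 3)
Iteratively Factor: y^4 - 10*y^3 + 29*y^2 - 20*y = (y - 4)*(y^3 - 6*y^2 + 5*y) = y*(y - 4)*(y^2 - 6*y + 5) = y*(y - 5)*(y - 4)*(y - 1)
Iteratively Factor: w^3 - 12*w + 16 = (w + 4)*(w^2 - 4*w + 4) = (w - 2)*(w + 4)*(w - 2)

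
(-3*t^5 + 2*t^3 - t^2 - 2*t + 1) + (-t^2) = -3*t^5 + 2*t^3 - 2*t^2 - 2*t + 1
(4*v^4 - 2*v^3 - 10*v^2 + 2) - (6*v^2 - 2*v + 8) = 4*v^4 - 2*v^3 - 16*v^2 + 2*v - 6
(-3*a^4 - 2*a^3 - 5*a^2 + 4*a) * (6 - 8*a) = 24*a^5 - 2*a^4 + 28*a^3 - 62*a^2 + 24*a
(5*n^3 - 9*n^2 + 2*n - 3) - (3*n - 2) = 5*n^3 - 9*n^2 - n - 1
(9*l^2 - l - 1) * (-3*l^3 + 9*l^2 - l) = -27*l^5 + 84*l^4 - 15*l^3 - 8*l^2 + l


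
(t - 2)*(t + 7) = t^2 + 5*t - 14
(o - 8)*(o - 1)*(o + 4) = o^3 - 5*o^2 - 28*o + 32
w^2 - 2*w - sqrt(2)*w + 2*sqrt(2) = (w - 2)*(w - sqrt(2))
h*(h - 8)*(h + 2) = h^3 - 6*h^2 - 16*h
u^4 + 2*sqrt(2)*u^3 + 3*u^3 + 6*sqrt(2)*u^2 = u^2*(u + 3)*(u + 2*sqrt(2))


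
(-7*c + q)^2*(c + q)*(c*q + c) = 49*c^4*q + 49*c^4 + 35*c^3*q^2 + 35*c^3*q - 13*c^2*q^3 - 13*c^2*q^2 + c*q^4 + c*q^3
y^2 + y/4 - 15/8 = (y - 5/4)*(y + 3/2)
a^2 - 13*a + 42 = (a - 7)*(a - 6)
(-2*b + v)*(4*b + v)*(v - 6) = -8*b^2*v + 48*b^2 + 2*b*v^2 - 12*b*v + v^3 - 6*v^2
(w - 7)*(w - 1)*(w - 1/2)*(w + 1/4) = w^4 - 33*w^3/4 + 71*w^2/8 - 3*w/4 - 7/8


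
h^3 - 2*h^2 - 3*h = h*(h - 3)*(h + 1)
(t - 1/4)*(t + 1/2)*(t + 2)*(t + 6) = t^4 + 33*t^3/4 + 111*t^2/8 + 2*t - 3/2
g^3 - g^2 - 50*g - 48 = (g - 8)*(g + 1)*(g + 6)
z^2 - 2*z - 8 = (z - 4)*(z + 2)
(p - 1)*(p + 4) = p^2 + 3*p - 4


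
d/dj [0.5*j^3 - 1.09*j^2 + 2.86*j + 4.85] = 1.5*j^2 - 2.18*j + 2.86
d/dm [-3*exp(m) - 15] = -3*exp(m)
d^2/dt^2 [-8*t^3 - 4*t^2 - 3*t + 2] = -48*t - 8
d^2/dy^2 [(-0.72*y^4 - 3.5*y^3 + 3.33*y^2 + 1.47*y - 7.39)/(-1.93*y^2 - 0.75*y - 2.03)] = (5.363856*y^6 + 6.25320000000001*y^5 + 19.355328*y^4 - 7.25945599999999*y^3 + 311.018784*y^2 + 185.276928*y - 72.561856)/(7.189057*y^6 + 8.381025*y^5 + 25.941516*y^4 + 18.052425*y^3 + 27.285636*y^2 + 9.272025*y + 8.365427)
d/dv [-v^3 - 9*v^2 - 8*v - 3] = -3*v^2 - 18*v - 8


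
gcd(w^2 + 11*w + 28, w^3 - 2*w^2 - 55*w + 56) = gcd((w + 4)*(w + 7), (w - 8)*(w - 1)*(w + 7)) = w + 7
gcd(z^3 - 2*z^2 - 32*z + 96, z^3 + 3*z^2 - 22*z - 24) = z^2 + 2*z - 24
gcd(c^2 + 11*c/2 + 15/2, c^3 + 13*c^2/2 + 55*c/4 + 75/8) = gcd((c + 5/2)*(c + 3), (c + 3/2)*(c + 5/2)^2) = c + 5/2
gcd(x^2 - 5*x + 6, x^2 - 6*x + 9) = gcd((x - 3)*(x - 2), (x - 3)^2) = x - 3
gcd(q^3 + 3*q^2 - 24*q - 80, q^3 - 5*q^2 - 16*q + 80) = q^2 - q - 20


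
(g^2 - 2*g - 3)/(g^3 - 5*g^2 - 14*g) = (-g^2 + 2*g + 3)/(g*(-g^2 + 5*g + 14))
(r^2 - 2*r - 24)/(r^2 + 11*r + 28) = (r - 6)/(r + 7)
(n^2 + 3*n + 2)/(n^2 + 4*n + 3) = (n + 2)/(n + 3)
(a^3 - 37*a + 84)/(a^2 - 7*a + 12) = a + 7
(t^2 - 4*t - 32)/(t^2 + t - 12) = (t - 8)/(t - 3)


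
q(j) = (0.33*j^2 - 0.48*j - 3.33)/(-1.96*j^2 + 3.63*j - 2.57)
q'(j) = (0.66*j - 0.48)/(-1.96*j^2 + 3.63*j - 2.57) + (3.92*j - 3.63)*(0.33*j^2 - 0.48*j - 3.33)/(-1.96*j^2 + 3.63*j - 2.57)^2 = (0.2571*j^2 - 14.7498*j + 13.3215)/(3.8416*j^4 - 14.2296*j^3 + 23.2513*j^2 - 18.6582*j + 6.6049)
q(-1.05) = 0.29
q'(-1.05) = 0.40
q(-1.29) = 0.21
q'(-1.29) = 0.30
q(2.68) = 0.32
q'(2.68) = -0.51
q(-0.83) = 0.39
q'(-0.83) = 0.54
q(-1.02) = 0.30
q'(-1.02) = 0.41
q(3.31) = 0.11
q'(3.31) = -0.23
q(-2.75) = -0.02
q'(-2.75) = 0.07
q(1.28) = 3.00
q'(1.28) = -3.99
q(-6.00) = -0.12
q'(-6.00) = 0.01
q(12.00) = -0.16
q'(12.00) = -0.00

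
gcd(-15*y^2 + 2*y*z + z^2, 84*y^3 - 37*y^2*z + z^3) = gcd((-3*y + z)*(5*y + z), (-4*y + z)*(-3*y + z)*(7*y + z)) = 3*y - z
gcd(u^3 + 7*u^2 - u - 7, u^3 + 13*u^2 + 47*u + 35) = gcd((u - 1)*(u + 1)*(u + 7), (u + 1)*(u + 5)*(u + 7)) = u^2 + 8*u + 7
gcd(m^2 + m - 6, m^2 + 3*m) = m + 3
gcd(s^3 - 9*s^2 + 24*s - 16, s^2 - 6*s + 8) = s - 4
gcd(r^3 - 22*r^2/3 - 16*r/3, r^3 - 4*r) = r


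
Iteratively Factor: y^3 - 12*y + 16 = (y - 2)*(y^2 + 2*y - 8) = (y - 2)*(y + 4)*(y - 2)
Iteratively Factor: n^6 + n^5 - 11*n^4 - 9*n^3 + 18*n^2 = (n - 1)*(n^5 + 2*n^4 - 9*n^3 - 18*n^2) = n*(n - 1)*(n^4 + 2*n^3 - 9*n^2 - 18*n) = n*(n - 1)*(n + 3)*(n^3 - n^2 - 6*n) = n^2*(n - 1)*(n + 3)*(n^2 - n - 6) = n^2*(n - 3)*(n - 1)*(n + 3)*(n + 2)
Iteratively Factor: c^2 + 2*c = (c + 2)*(c)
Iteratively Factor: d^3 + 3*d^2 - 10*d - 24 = (d + 4)*(d^2 - d - 6) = (d - 3)*(d + 4)*(d + 2)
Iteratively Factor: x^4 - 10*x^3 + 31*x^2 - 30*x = (x - 2)*(x^3 - 8*x^2 + 15*x) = x*(x - 2)*(x^2 - 8*x + 15) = x*(x - 5)*(x - 2)*(x - 3)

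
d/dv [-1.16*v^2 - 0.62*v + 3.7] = -2.32*v - 0.62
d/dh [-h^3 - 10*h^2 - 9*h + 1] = -3*h^2 - 20*h - 9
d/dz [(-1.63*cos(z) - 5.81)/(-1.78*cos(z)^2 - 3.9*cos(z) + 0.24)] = (2.9014*cos(z)^2 + 20.6836*cos(z) + 23.0502)*sin(z)/(3.1684*cos(z)^4 + 13.884*cos(z)^3 + 14.3556*cos(z)^2 - 1.872*cos(z) + 0.0576)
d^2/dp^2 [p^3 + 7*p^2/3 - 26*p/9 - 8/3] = 6*p + 14/3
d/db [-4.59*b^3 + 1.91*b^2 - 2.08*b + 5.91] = -13.77*b^2 + 3.82*b - 2.08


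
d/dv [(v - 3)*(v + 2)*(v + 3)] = 3*v^2 + 4*v - 9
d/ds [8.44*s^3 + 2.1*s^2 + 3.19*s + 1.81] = 25.32*s^2 + 4.2*s + 3.19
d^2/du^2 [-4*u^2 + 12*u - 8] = -8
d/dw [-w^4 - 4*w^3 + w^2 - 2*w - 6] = -4*w^3 - 12*w^2 + 2*w - 2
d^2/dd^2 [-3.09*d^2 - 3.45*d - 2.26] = -6.18000000000000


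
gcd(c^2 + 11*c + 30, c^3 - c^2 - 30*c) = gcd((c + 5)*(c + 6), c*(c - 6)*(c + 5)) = c + 5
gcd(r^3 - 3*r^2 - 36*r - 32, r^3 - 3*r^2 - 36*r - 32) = r^3 - 3*r^2 - 36*r - 32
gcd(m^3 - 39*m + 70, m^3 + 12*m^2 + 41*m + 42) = m + 7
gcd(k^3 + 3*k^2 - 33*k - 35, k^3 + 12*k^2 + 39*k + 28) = k^2 + 8*k + 7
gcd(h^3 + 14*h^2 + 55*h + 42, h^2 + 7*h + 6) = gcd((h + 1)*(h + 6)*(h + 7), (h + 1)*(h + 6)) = h^2 + 7*h + 6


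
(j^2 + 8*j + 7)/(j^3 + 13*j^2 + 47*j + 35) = 1/(j + 5)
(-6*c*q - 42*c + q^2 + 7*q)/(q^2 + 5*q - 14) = (-6*c + q)/(q - 2)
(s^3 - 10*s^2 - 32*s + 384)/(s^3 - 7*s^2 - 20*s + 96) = (s^2 - 2*s - 48)/(s^2 + s - 12)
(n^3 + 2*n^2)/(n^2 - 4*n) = n*(n + 2)/(n - 4)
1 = 1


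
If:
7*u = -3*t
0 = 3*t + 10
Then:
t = -10/3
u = 10/7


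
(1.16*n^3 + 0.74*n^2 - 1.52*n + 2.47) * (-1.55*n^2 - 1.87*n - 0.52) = -1.798*n^5 - 3.3162*n^4 + 0.369*n^3 - 1.3709*n^2 - 3.8285*n - 1.2844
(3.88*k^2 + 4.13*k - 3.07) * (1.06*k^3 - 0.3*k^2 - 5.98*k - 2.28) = 4.1128*k^5 + 3.2138*k^4 - 27.6956*k^3 - 32.6228*k^2 + 8.9422*k + 6.9996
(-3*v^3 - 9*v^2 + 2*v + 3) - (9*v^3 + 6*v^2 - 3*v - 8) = -12*v^3 - 15*v^2 + 5*v + 11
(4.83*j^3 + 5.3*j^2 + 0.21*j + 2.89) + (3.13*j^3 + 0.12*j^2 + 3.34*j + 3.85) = 7.96*j^3 + 5.42*j^2 + 3.55*j + 6.74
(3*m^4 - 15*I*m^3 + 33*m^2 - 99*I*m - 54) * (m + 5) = 3*m^5 + 15*m^4 - 15*I*m^4 + 33*m^3 - 75*I*m^3 + 165*m^2 - 99*I*m^2 - 54*m - 495*I*m - 270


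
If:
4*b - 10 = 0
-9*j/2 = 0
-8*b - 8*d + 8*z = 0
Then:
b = 5/2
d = z - 5/2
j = 0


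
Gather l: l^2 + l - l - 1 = l^2 - 1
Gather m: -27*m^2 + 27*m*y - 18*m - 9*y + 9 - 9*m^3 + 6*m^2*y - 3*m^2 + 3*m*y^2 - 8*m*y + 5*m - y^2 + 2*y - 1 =-9*m^3 + m^2*(6*y - 30) + m*(3*y^2 + 19*y - 13) - y^2 - 7*y + 8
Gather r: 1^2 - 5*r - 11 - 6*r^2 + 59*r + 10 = -6*r^2 + 54*r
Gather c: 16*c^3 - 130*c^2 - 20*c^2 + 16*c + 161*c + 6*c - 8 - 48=16*c^3 - 150*c^2 + 183*c - 56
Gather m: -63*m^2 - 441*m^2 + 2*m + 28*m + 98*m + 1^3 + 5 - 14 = -504*m^2 + 128*m - 8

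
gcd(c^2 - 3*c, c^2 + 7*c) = c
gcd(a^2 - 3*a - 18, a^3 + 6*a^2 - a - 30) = a + 3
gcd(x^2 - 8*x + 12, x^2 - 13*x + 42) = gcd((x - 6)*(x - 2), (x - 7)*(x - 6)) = x - 6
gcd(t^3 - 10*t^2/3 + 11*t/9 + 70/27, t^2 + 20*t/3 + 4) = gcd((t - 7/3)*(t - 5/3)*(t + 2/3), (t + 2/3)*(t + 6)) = t + 2/3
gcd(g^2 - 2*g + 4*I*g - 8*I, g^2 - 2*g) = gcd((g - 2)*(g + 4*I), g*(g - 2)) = g - 2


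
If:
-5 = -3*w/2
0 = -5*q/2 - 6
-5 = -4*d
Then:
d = 5/4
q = -12/5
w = 10/3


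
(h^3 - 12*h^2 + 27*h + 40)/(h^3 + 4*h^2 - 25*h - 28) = (h^2 - 13*h + 40)/(h^2 + 3*h - 28)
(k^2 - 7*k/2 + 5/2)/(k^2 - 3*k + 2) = (k - 5/2)/(k - 2)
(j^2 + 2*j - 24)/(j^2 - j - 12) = (j + 6)/(j + 3)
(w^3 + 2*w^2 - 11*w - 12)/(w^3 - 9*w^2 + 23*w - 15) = (w^2 + 5*w + 4)/(w^2 - 6*w + 5)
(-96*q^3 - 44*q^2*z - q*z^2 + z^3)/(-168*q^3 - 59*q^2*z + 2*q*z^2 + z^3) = (4*q + z)/(7*q + z)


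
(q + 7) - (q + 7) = 0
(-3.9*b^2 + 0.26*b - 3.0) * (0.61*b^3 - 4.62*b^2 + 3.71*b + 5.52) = -2.379*b^5 + 18.1766*b^4 - 17.5002*b^3 - 6.7034*b^2 - 9.6948*b - 16.56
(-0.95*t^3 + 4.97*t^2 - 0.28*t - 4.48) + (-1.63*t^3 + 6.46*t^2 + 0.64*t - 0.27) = -2.58*t^3 + 11.43*t^2 + 0.36*t - 4.75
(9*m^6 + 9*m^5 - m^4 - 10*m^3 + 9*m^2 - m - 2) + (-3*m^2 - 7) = 9*m^6 + 9*m^5 - m^4 - 10*m^3 + 6*m^2 - m - 9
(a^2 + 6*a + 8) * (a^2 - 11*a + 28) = a^4 - 5*a^3 - 30*a^2 + 80*a + 224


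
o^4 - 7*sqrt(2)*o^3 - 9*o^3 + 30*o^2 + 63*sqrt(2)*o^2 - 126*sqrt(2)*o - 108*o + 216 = (o - 6)*(o - 3)*(o - 6*sqrt(2))*(o - sqrt(2))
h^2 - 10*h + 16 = (h - 8)*(h - 2)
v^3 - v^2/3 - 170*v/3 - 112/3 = (v - 8)*(v + 2/3)*(v + 7)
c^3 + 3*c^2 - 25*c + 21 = (c - 3)*(c - 1)*(c + 7)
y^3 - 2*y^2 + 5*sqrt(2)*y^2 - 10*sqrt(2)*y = y*(y - 2)*(y + 5*sqrt(2))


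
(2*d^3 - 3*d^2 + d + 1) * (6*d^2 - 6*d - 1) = 12*d^5 - 30*d^4 + 22*d^3 + 3*d^2 - 7*d - 1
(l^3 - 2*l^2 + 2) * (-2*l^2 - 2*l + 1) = -2*l^5 + 2*l^4 + 5*l^3 - 6*l^2 - 4*l + 2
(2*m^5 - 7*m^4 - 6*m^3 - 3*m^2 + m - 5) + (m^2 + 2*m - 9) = 2*m^5 - 7*m^4 - 6*m^3 - 2*m^2 + 3*m - 14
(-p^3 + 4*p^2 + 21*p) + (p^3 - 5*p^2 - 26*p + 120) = -p^2 - 5*p + 120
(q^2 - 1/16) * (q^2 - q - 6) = q^4 - q^3 - 97*q^2/16 + q/16 + 3/8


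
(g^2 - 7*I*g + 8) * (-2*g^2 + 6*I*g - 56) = -2*g^4 + 20*I*g^3 - 30*g^2 + 440*I*g - 448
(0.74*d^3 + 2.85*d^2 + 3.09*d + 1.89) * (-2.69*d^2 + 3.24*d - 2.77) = -1.9906*d^5 - 5.2689*d^4 - 1.1279*d^3 - 2.967*d^2 - 2.4357*d - 5.2353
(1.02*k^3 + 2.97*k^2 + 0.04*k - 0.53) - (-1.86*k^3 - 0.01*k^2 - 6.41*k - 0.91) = 2.88*k^3 + 2.98*k^2 + 6.45*k + 0.38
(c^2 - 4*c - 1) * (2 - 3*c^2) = -3*c^4 + 12*c^3 + 5*c^2 - 8*c - 2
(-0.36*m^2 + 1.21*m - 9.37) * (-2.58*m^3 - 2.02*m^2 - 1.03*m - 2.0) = 0.9288*m^5 - 2.3946*m^4 + 22.1012*m^3 + 18.4011*m^2 + 7.2311*m + 18.74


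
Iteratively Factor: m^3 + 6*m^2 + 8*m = (m + 2)*(m^2 + 4*m) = (m + 2)*(m + 4)*(m)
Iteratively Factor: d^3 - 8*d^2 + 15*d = (d - 5)*(d^2 - 3*d) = (d - 5)*(d - 3)*(d)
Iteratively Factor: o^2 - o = (o - 1)*(o)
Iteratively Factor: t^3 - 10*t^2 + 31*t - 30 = (t - 2)*(t^2 - 8*t + 15) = (t - 5)*(t - 2)*(t - 3)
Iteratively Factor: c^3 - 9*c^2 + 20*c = (c - 4)*(c^2 - 5*c) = (c - 5)*(c - 4)*(c)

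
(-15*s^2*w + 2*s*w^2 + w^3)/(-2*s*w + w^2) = (15*s^2 - 2*s*w - w^2)/(2*s - w)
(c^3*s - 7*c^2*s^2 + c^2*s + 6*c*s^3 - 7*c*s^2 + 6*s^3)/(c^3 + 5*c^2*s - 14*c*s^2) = s*(c^3 - 7*c^2*s + c^2 + 6*c*s^2 - 7*c*s + 6*s^2)/(c*(c^2 + 5*c*s - 14*s^2))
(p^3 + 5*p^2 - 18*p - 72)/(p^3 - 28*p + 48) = (p + 3)/(p - 2)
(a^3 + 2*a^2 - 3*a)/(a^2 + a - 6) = a*(a - 1)/(a - 2)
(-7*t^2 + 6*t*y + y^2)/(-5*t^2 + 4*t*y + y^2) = (7*t + y)/(5*t + y)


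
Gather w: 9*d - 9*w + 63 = 9*d - 9*w + 63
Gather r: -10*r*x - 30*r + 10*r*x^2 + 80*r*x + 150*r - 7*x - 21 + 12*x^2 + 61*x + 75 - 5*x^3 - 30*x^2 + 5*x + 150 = r*(10*x^2 + 70*x + 120) - 5*x^3 - 18*x^2 + 59*x + 204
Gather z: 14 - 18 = -4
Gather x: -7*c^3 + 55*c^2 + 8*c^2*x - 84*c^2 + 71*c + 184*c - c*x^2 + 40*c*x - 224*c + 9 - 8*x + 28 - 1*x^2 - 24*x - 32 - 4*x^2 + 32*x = -7*c^3 - 29*c^2 + 31*c + x^2*(-c - 5) + x*(8*c^2 + 40*c) + 5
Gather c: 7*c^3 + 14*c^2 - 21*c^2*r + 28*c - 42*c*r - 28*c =7*c^3 + c^2*(14 - 21*r) - 42*c*r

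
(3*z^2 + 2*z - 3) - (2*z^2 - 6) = z^2 + 2*z + 3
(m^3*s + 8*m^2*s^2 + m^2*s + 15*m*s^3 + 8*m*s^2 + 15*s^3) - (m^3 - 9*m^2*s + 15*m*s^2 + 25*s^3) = m^3*s - m^3 + 8*m^2*s^2 + 10*m^2*s + 15*m*s^3 - 7*m*s^2 - 10*s^3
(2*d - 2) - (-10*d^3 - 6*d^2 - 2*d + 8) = 10*d^3 + 6*d^2 + 4*d - 10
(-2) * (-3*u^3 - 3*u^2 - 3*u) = 6*u^3 + 6*u^2 + 6*u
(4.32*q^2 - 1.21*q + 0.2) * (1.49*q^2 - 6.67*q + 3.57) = 6.4368*q^4 - 30.6173*q^3 + 23.7911*q^2 - 5.6537*q + 0.714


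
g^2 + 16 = (g - 4*I)*(g + 4*I)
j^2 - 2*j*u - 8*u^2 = (j - 4*u)*(j + 2*u)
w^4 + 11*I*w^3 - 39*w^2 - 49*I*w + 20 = (w + I)^2*(w + 4*I)*(w + 5*I)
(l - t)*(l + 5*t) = l^2 + 4*l*t - 5*t^2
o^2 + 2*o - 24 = (o - 4)*(o + 6)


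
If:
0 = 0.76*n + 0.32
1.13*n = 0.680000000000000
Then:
No Solution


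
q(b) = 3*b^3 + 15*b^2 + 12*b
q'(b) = 9*b^2 + 30*b + 12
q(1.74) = 82.10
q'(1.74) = 91.45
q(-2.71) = 17.93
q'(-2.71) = -3.20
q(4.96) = 794.62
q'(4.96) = 382.21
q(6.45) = 1506.45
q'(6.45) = 579.92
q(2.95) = 242.95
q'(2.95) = 178.82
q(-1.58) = 6.65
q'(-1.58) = -12.93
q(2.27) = 139.62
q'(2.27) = 126.48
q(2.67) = 196.08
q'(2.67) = 156.26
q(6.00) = 1260.00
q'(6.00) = 516.00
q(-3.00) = 18.00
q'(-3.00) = 3.00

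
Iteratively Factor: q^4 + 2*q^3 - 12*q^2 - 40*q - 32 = (q - 4)*(q^3 + 6*q^2 + 12*q + 8) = (q - 4)*(q + 2)*(q^2 + 4*q + 4) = (q - 4)*(q + 2)^2*(q + 2)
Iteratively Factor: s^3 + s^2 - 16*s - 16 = (s - 4)*(s^2 + 5*s + 4) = (s - 4)*(s + 1)*(s + 4)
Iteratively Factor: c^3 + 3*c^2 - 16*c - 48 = (c + 3)*(c^2 - 16) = (c - 4)*(c + 3)*(c + 4)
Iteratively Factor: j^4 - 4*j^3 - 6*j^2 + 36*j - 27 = (j - 3)*(j^3 - j^2 - 9*j + 9) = (j - 3)^2*(j^2 + 2*j - 3) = (j - 3)^2*(j + 3)*(j - 1)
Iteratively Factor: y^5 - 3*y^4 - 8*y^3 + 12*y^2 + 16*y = (y - 4)*(y^4 + y^3 - 4*y^2 - 4*y) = (y - 4)*(y + 1)*(y^3 - 4*y) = (y - 4)*(y - 2)*(y + 1)*(y^2 + 2*y) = y*(y - 4)*(y - 2)*(y + 1)*(y + 2)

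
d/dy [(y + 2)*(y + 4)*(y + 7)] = 3*y^2 + 26*y + 50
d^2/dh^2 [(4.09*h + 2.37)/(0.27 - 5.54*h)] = -157.713828/(5.54*h - 0.27)^3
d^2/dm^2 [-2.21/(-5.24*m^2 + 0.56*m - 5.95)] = (-121.362592*m^2 + 12.970048*m + 2.21*(10.48*m - 0.56)*(20.96*m - 1.12) - 137.80676)/(5.24*m^2 - 0.56*m + 5.95)^3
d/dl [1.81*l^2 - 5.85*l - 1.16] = 3.62*l - 5.85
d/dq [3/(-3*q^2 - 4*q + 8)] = 6*(3*q + 2)/(3*q^2 + 4*q - 8)^2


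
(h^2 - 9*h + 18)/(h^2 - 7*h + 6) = (h - 3)/(h - 1)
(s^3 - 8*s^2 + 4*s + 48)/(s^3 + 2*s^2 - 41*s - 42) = (s^2 - 2*s - 8)/(s^2 + 8*s + 7)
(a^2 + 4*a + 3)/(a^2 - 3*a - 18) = (a + 1)/(a - 6)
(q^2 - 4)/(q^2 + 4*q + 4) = (q - 2)/(q + 2)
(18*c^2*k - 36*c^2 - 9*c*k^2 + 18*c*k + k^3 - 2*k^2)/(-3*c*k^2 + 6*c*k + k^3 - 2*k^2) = (-6*c + k)/k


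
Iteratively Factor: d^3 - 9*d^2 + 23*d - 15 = (d - 3)*(d^2 - 6*d + 5) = (d - 3)*(d - 1)*(d - 5)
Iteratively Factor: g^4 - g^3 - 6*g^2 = (g)*(g^3 - g^2 - 6*g) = g*(g - 3)*(g^2 + 2*g) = g^2*(g - 3)*(g + 2)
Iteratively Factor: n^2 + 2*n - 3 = (n + 3)*(n - 1)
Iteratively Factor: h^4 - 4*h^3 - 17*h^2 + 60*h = (h - 5)*(h^3 + h^2 - 12*h) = (h - 5)*(h + 4)*(h^2 - 3*h) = (h - 5)*(h - 3)*(h + 4)*(h)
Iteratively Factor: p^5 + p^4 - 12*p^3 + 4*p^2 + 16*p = (p + 4)*(p^4 - 3*p^3 + 4*p) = (p - 2)*(p + 4)*(p^3 - p^2 - 2*p) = (p - 2)^2*(p + 4)*(p^2 + p) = p*(p - 2)^2*(p + 4)*(p + 1)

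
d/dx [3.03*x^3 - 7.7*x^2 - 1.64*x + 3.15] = 9.09*x^2 - 15.4*x - 1.64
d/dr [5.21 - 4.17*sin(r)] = -4.17*cos(r)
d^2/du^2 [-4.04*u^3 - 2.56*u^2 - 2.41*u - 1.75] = -24.24*u - 5.12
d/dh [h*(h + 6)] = 2*h + 6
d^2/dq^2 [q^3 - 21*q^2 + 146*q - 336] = 6*q - 42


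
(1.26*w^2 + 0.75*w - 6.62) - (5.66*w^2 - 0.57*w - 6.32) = -4.4*w^2 + 1.32*w - 0.3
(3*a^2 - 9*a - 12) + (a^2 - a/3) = 4*a^2 - 28*a/3 - 12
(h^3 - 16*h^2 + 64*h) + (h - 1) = h^3 - 16*h^2 + 65*h - 1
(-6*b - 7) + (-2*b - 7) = -8*b - 14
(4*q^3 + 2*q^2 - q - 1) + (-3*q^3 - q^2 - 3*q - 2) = q^3 + q^2 - 4*q - 3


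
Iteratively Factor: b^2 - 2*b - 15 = (b + 3)*(b - 5)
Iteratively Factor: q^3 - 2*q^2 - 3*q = (q - 3)*(q^2 + q) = q*(q - 3)*(q + 1)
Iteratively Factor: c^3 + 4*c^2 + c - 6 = (c + 2)*(c^2 + 2*c - 3) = (c + 2)*(c + 3)*(c - 1)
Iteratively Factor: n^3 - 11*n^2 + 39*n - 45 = (n - 3)*(n^2 - 8*n + 15) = (n - 3)^2*(n - 5)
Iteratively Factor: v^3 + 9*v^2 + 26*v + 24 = (v + 2)*(v^2 + 7*v + 12) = (v + 2)*(v + 4)*(v + 3)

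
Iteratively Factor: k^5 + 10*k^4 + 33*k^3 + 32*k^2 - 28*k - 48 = (k + 4)*(k^4 + 6*k^3 + 9*k^2 - 4*k - 12) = (k + 2)*(k + 4)*(k^3 + 4*k^2 + k - 6) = (k + 2)^2*(k + 4)*(k^2 + 2*k - 3) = (k - 1)*(k + 2)^2*(k + 4)*(k + 3)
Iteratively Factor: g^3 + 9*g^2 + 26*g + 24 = (g + 2)*(g^2 + 7*g + 12) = (g + 2)*(g + 4)*(g + 3)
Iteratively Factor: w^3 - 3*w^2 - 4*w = (w + 1)*(w^2 - 4*w) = w*(w + 1)*(w - 4)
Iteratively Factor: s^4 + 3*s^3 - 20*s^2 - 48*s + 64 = (s + 4)*(s^3 - s^2 - 16*s + 16) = (s + 4)^2*(s^2 - 5*s + 4) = (s - 4)*(s + 4)^2*(s - 1)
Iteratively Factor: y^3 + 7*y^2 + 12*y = (y + 3)*(y^2 + 4*y) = y*(y + 3)*(y + 4)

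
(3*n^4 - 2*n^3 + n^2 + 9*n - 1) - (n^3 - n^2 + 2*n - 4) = 3*n^4 - 3*n^3 + 2*n^2 + 7*n + 3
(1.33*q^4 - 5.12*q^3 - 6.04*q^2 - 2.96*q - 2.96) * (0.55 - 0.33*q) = -0.4389*q^5 + 2.4211*q^4 - 0.8228*q^3 - 2.3452*q^2 - 0.6512*q - 1.628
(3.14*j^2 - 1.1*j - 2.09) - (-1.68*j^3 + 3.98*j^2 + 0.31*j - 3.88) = 1.68*j^3 - 0.84*j^2 - 1.41*j + 1.79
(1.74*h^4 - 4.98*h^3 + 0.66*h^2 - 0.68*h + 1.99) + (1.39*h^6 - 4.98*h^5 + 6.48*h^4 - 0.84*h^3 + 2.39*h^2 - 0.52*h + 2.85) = 1.39*h^6 - 4.98*h^5 + 8.22*h^4 - 5.82*h^3 + 3.05*h^2 - 1.2*h + 4.84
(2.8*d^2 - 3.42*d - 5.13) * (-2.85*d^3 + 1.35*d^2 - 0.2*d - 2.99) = -7.98*d^5 + 13.527*d^4 + 9.4435*d^3 - 14.6135*d^2 + 11.2518*d + 15.3387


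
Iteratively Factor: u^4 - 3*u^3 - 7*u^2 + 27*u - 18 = (u - 2)*(u^3 - u^2 - 9*u + 9) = (u - 2)*(u - 1)*(u^2 - 9) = (u - 3)*(u - 2)*(u - 1)*(u + 3)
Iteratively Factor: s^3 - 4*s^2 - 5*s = (s + 1)*(s^2 - 5*s) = (s - 5)*(s + 1)*(s)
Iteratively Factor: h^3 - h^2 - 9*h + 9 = (h + 3)*(h^2 - 4*h + 3) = (h - 3)*(h + 3)*(h - 1)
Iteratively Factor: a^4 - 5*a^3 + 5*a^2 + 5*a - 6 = (a - 3)*(a^3 - 2*a^2 - a + 2) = (a - 3)*(a - 2)*(a^2 - 1) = (a - 3)*(a - 2)*(a - 1)*(a + 1)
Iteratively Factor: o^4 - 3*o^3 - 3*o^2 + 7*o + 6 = (o - 3)*(o^3 - 3*o - 2) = (o - 3)*(o + 1)*(o^2 - o - 2) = (o - 3)*(o + 1)^2*(o - 2)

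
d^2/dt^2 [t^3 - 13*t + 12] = 6*t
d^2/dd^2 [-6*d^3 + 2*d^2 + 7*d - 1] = 4 - 36*d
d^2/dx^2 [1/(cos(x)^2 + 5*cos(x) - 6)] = (-4*sin(x)^4 + 51*sin(x)^2 - 45*cos(x)/4 - 15*cos(3*x)/4 + 15)/((cos(x) - 1)^3*(cos(x) + 6)^3)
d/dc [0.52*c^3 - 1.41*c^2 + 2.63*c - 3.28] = 1.56*c^2 - 2.82*c + 2.63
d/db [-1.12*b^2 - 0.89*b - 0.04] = -2.24*b - 0.89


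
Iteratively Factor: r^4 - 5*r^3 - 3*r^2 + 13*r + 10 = (r + 1)*(r^3 - 6*r^2 + 3*r + 10) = (r - 5)*(r + 1)*(r^2 - r - 2) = (r - 5)*(r + 1)^2*(r - 2)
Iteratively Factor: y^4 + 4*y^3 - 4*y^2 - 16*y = (y + 2)*(y^3 + 2*y^2 - 8*y) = (y + 2)*(y + 4)*(y^2 - 2*y) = y*(y + 2)*(y + 4)*(y - 2)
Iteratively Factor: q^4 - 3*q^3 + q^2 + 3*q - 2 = (q + 1)*(q^3 - 4*q^2 + 5*q - 2) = (q - 1)*(q + 1)*(q^2 - 3*q + 2) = (q - 1)^2*(q + 1)*(q - 2)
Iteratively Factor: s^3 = (s)*(s^2) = s^2*(s)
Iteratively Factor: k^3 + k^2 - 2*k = (k - 1)*(k^2 + 2*k) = k*(k - 1)*(k + 2)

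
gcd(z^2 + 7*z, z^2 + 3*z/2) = z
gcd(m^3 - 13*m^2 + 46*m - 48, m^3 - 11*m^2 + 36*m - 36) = m^2 - 5*m + 6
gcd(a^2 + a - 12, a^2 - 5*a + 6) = a - 3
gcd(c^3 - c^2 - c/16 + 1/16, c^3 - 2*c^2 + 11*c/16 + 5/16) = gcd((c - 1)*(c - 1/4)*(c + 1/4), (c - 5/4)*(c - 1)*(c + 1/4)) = c^2 - 3*c/4 - 1/4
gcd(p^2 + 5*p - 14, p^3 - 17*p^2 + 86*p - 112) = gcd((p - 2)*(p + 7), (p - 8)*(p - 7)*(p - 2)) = p - 2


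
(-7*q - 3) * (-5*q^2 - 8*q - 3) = 35*q^3 + 71*q^2 + 45*q + 9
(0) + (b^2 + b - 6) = b^2 + b - 6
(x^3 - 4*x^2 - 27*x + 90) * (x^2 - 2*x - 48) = x^5 - 6*x^4 - 67*x^3 + 336*x^2 + 1116*x - 4320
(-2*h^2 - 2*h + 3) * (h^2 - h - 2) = -2*h^4 + 9*h^2 + h - 6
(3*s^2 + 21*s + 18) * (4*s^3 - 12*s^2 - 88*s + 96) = 12*s^5 + 48*s^4 - 444*s^3 - 1776*s^2 + 432*s + 1728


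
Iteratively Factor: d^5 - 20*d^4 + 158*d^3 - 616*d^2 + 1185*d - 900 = (d - 4)*(d^4 - 16*d^3 + 94*d^2 - 240*d + 225) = (d - 4)*(d - 3)*(d^3 - 13*d^2 + 55*d - 75) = (d - 5)*(d - 4)*(d - 3)*(d^2 - 8*d + 15) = (d - 5)^2*(d - 4)*(d - 3)*(d - 3)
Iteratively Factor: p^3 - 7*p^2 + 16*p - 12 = (p - 3)*(p^2 - 4*p + 4) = (p - 3)*(p - 2)*(p - 2)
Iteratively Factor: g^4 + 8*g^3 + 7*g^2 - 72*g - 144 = (g + 4)*(g^3 + 4*g^2 - 9*g - 36) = (g + 3)*(g + 4)*(g^2 + g - 12) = (g + 3)*(g + 4)^2*(g - 3)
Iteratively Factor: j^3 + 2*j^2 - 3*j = (j)*(j^2 + 2*j - 3) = j*(j - 1)*(j + 3)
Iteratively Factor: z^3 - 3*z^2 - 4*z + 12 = (z - 3)*(z^2 - 4) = (z - 3)*(z + 2)*(z - 2)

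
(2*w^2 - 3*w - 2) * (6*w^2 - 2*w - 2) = 12*w^4 - 22*w^3 - 10*w^2 + 10*w + 4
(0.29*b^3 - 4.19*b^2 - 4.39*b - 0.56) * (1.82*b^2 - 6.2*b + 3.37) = 0.5278*b^5 - 9.4238*b^4 + 18.9655*b^3 + 12.0785*b^2 - 11.3223*b - 1.8872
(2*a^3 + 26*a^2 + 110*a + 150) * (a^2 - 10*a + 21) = 2*a^5 + 6*a^4 - 108*a^3 - 404*a^2 + 810*a + 3150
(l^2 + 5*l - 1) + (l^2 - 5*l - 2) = 2*l^2 - 3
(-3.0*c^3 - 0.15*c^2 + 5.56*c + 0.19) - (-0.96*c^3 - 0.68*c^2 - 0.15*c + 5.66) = -2.04*c^3 + 0.53*c^2 + 5.71*c - 5.47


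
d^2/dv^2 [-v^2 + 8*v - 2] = -2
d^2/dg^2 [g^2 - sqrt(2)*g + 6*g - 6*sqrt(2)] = 2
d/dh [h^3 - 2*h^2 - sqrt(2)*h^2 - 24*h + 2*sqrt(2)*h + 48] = 3*h^2 - 4*h - 2*sqrt(2)*h - 24 + 2*sqrt(2)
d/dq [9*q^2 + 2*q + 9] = 18*q + 2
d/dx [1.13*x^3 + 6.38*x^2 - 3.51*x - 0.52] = 3.39*x^2 + 12.76*x - 3.51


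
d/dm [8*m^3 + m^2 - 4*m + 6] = 24*m^2 + 2*m - 4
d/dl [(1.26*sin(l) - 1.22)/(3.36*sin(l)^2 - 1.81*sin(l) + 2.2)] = (-4.2336*sin(l)^2 + 8.1984*sin(l) + 0.5638)*cos(l)/(11.2896*sin(l)^4 - 12.1632*sin(l)^3 + 18.0601*sin(l)^2 - 7.964*sin(l) + 4.84)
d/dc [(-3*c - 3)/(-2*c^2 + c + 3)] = -6/(4*c^2 - 12*c + 9)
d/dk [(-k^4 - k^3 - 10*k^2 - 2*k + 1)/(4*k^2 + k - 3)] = (-8*k^5 - 7*k^4 + 10*k^3 + 7*k^2 + 52*k + 5)/(16*k^4 + 8*k^3 - 23*k^2 - 6*k + 9)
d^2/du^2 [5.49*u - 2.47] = 0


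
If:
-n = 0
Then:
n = 0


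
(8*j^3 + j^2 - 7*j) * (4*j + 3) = 32*j^4 + 28*j^3 - 25*j^2 - 21*j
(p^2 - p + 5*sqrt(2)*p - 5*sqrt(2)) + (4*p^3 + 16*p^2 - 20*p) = 4*p^3 + 17*p^2 - 21*p + 5*sqrt(2)*p - 5*sqrt(2)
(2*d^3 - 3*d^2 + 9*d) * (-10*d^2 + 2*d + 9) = -20*d^5 + 34*d^4 - 78*d^3 - 9*d^2 + 81*d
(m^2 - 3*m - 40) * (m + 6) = m^3 + 3*m^2 - 58*m - 240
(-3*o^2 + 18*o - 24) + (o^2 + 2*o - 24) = -2*o^2 + 20*o - 48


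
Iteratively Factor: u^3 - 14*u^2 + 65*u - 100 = (u - 5)*(u^2 - 9*u + 20) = (u - 5)^2*(u - 4)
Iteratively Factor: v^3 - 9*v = (v - 3)*(v^2 + 3*v) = (v - 3)*(v + 3)*(v)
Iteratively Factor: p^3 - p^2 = (p)*(p^2 - p) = p^2*(p - 1)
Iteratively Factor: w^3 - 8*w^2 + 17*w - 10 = (w - 1)*(w^2 - 7*w + 10) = (w - 5)*(w - 1)*(w - 2)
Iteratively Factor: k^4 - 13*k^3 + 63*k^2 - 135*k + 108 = (k - 3)*(k^3 - 10*k^2 + 33*k - 36) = (k - 4)*(k - 3)*(k^2 - 6*k + 9) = (k - 4)*(k - 3)^2*(k - 3)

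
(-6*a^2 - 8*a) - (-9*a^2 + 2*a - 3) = 3*a^2 - 10*a + 3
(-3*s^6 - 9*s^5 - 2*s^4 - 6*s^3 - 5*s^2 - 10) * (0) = 0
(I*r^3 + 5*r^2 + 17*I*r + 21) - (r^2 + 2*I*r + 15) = I*r^3 + 4*r^2 + 15*I*r + 6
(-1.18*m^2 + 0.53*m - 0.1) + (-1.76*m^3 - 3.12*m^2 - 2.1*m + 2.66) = -1.76*m^3 - 4.3*m^2 - 1.57*m + 2.56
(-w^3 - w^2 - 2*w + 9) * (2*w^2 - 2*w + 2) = -2*w^5 - 4*w^3 + 20*w^2 - 22*w + 18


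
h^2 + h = h*(h + 1)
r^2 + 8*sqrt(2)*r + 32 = (r + 4*sqrt(2))^2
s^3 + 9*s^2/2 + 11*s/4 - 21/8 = (s - 1/2)*(s + 3/2)*(s + 7/2)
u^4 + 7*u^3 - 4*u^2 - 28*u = u*(u - 2)*(u + 2)*(u + 7)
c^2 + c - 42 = (c - 6)*(c + 7)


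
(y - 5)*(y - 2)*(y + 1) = y^3 - 6*y^2 + 3*y + 10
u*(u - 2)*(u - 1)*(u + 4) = u^4 + u^3 - 10*u^2 + 8*u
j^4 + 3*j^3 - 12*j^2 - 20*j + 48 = (j - 2)^2*(j + 3)*(j + 4)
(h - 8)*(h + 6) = h^2 - 2*h - 48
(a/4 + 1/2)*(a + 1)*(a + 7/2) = a^3/4 + 13*a^2/8 + 25*a/8 + 7/4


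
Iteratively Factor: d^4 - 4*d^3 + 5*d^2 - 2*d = (d - 2)*(d^3 - 2*d^2 + d) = d*(d - 2)*(d^2 - 2*d + 1) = d*(d - 2)*(d - 1)*(d - 1)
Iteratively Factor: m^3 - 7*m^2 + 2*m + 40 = (m - 4)*(m^2 - 3*m - 10) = (m - 4)*(m + 2)*(m - 5)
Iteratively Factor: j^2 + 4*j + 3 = (j + 1)*(j + 3)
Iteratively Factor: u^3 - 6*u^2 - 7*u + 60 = (u + 3)*(u^2 - 9*u + 20) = (u - 5)*(u + 3)*(u - 4)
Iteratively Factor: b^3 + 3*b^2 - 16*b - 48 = (b + 3)*(b^2 - 16) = (b - 4)*(b + 3)*(b + 4)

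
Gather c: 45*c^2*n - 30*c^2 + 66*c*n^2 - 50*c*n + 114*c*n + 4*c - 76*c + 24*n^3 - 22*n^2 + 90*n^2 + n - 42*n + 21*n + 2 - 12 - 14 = c^2*(45*n - 30) + c*(66*n^2 + 64*n - 72) + 24*n^3 + 68*n^2 - 20*n - 24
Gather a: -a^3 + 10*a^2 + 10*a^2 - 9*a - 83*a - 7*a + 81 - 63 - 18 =-a^3 + 20*a^2 - 99*a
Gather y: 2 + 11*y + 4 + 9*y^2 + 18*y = 9*y^2 + 29*y + 6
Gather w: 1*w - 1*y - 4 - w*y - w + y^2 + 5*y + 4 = -w*y + y^2 + 4*y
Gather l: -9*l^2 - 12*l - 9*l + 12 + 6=-9*l^2 - 21*l + 18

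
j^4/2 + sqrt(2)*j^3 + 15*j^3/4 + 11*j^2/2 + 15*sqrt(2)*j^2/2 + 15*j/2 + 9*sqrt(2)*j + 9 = (j/2 + sqrt(2)/2)*(j + 3/2)*(j + 6)*(j + sqrt(2))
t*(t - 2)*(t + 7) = t^3 + 5*t^2 - 14*t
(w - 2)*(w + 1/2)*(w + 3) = w^3 + 3*w^2/2 - 11*w/2 - 3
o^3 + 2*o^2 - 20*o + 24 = (o - 2)^2*(o + 6)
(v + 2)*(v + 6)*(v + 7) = v^3 + 15*v^2 + 68*v + 84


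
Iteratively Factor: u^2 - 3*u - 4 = (u + 1)*(u - 4)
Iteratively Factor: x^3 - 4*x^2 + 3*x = (x)*(x^2 - 4*x + 3) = x*(x - 3)*(x - 1)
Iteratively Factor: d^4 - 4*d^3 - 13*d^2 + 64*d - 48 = (d - 1)*(d^3 - 3*d^2 - 16*d + 48) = (d - 4)*(d - 1)*(d^2 + d - 12) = (d - 4)*(d - 1)*(d + 4)*(d - 3)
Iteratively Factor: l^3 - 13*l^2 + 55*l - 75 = (l - 5)*(l^2 - 8*l + 15) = (l - 5)*(l - 3)*(l - 5)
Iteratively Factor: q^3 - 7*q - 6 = (q + 2)*(q^2 - 2*q - 3) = (q + 1)*(q + 2)*(q - 3)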